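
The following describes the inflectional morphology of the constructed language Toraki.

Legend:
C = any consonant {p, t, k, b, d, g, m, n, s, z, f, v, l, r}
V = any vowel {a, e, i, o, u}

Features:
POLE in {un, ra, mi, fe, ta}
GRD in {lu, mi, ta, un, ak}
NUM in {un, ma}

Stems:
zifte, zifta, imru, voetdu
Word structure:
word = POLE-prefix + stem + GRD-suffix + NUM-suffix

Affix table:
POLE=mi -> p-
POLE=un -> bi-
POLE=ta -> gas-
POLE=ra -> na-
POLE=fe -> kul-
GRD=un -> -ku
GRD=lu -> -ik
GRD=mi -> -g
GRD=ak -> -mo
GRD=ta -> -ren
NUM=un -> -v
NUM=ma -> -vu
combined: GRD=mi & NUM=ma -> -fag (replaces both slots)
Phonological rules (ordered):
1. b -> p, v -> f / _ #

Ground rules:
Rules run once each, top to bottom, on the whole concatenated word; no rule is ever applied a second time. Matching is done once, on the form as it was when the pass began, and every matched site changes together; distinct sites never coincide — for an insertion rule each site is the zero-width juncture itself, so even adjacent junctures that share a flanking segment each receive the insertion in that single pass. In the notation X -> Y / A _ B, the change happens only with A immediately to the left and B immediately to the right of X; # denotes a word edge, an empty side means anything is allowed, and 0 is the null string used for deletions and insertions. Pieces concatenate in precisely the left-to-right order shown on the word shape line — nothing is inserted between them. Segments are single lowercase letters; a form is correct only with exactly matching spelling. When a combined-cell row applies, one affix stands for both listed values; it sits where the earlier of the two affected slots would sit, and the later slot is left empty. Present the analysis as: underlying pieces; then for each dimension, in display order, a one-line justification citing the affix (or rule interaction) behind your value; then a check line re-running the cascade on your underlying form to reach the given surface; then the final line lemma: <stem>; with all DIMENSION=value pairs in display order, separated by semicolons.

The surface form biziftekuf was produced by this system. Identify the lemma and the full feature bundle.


underlying: bi-zifte-ku-v
POLE=un - signalled by the affix bi-
GRD=un - signalled by the affix -ku
NUM=un - signalled by the affix -v
check: biziftekuv -> biziftekuf
lemma: zifte; POLE=un; GRD=un; NUM=un


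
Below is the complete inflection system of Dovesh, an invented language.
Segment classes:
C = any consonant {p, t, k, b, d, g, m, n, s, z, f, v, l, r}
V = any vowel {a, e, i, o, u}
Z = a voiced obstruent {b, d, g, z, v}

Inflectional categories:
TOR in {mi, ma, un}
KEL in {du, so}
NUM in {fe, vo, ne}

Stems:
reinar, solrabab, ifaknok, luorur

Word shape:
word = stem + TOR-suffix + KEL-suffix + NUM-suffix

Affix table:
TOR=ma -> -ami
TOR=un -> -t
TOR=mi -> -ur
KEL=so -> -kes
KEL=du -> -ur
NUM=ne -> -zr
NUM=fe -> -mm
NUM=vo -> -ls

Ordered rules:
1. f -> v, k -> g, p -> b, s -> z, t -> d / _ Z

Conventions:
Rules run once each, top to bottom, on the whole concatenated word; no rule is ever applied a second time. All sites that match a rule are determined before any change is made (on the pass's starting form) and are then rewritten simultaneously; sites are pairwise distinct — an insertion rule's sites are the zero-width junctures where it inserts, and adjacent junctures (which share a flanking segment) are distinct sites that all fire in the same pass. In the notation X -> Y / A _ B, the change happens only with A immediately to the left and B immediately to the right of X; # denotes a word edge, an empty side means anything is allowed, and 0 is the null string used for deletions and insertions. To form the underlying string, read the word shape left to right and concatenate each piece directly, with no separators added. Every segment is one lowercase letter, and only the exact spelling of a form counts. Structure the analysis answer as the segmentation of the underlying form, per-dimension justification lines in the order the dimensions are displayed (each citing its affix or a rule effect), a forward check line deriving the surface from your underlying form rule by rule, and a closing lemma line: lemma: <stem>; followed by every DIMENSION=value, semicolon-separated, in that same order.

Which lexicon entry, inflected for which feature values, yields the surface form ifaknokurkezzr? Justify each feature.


underlying: ifaknok-ur-kes-zr
TOR=mi - signalled by the affix -ur
KEL=so - signalled by the affix -kes
NUM=ne - signalled by the affix -zr
check: ifaknokurkeszr -> ifaknokurkezzr
lemma: ifaknok; TOR=mi; KEL=so; NUM=ne


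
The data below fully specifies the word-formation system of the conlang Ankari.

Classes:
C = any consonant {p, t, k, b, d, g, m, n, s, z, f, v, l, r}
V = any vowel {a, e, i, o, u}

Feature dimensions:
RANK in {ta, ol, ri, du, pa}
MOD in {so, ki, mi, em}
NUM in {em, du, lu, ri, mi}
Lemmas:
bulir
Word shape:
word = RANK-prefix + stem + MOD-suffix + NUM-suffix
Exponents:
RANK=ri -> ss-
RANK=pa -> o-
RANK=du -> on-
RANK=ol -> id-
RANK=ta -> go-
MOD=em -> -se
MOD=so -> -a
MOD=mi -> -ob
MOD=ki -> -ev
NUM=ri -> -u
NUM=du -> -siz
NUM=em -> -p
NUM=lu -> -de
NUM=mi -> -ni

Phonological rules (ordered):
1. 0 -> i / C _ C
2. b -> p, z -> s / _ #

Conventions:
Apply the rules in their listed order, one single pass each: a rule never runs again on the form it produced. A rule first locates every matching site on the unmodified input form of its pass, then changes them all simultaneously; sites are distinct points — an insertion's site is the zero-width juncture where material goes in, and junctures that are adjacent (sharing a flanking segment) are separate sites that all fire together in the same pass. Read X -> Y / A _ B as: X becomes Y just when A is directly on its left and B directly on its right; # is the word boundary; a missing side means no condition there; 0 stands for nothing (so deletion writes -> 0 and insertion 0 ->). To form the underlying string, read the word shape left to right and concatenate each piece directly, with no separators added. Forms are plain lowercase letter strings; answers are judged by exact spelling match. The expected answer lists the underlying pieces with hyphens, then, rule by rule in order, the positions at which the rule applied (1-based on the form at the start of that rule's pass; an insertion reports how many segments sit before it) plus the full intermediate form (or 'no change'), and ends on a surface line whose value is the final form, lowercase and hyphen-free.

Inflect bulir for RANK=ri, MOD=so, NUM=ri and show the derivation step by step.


underlying: ss-bulir-a-u
1. 0 -> i / C _ C: inserts after position(s) 1, 2: sisibulirau
2. b -> p, z -> s / _ #: no change
surface: sisibulirau


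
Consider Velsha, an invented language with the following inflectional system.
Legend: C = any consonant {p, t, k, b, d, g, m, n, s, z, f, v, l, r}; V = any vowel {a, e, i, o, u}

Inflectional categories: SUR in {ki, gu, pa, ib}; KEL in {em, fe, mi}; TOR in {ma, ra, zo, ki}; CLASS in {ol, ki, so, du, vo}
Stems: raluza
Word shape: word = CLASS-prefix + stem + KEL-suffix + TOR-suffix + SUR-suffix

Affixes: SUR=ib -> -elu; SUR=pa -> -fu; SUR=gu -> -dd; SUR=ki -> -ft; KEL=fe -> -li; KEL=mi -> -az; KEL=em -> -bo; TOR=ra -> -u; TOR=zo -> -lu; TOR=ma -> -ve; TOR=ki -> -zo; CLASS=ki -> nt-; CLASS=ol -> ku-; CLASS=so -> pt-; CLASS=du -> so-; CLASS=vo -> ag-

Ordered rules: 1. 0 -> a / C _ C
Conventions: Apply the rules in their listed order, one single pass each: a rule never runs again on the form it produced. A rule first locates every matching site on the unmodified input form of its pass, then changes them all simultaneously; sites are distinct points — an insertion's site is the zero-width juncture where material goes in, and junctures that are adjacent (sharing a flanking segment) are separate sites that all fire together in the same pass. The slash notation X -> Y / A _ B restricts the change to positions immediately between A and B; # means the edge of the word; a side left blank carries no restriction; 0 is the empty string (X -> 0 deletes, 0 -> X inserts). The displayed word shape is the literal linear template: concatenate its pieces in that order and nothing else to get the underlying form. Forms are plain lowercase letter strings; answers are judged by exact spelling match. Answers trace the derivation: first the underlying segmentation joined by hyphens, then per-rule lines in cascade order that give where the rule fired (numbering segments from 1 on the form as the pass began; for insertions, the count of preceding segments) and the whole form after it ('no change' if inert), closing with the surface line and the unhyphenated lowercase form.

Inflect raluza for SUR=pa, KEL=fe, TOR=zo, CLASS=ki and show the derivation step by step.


underlying: nt-raluza-li-lu-fu
1. 0 -> a / C _ C: inserts after position(s) 1, 2: nataraluzalilufu
surface: nataraluzalilufu


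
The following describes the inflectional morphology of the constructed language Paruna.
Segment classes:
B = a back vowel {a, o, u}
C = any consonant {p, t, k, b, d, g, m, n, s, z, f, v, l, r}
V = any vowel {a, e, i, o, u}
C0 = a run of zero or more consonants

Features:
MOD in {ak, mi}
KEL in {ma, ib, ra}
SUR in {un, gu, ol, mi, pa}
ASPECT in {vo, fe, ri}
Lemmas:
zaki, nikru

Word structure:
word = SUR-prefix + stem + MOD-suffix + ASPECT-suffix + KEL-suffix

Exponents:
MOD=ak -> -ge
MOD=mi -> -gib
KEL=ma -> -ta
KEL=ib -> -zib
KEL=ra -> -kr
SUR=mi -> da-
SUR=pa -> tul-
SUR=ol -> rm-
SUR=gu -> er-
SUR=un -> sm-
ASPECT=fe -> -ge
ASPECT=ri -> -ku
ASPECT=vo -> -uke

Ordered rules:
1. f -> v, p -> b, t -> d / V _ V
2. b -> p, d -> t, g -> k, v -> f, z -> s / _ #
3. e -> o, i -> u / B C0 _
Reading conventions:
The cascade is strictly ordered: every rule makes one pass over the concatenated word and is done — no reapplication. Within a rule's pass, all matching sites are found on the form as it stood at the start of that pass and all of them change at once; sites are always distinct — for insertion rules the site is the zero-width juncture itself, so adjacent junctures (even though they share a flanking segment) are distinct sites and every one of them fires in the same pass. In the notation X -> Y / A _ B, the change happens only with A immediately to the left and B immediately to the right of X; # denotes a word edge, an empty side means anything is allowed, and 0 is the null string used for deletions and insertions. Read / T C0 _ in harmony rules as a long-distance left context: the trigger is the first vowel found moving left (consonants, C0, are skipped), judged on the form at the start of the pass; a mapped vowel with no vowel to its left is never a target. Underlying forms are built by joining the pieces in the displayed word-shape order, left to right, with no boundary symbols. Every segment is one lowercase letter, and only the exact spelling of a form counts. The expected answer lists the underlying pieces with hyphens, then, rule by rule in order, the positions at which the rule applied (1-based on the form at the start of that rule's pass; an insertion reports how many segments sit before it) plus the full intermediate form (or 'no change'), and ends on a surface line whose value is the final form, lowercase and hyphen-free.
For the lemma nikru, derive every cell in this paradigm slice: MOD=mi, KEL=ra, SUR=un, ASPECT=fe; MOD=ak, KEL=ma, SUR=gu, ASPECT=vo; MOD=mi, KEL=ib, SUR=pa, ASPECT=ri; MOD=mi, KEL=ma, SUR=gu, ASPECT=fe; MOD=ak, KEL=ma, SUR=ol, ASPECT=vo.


cell MOD=mi, KEL=ra, SUR=un, ASPECT=fe:
underlying: sm-nikru-gib-ge-kr
1. f -> v, p -> b, t -> d / V _ V: no change
2. b -> p, d -> t, g -> k, v -> f, z -> s / _ #: no change
3. e -> o, i -> u / B C0 _: fires at position(s) 9: smnikrugubgekr
surface: smnikrugubgekr

cell MOD=ak, KEL=ma, SUR=gu, ASPECT=vo:
underlying: er-nikru-ge-uke-ta
1. f -> v, p -> b, t -> d / V _ V: fires at position(s) 13: ernikrugeukeda
2. b -> p, d -> t, g -> k, v -> f, z -> s / _ #: no change
3. e -> o, i -> u / B C0 _: fires at position(s) 9, 12: ernikrugoukoda
surface: ernikrugoukoda

cell MOD=mi, KEL=ib, SUR=pa, ASPECT=ri:
underlying: tul-nikru-gib-ku-zib
1. f -> v, p -> b, t -> d / V _ V: no change
2. b -> p, d -> t, g -> k, v -> f, z -> s / _ #: fires at position(s) 16: tulnikrugibkuzip
3. e -> o, i -> u / B C0 _: fires at position(s) 5, 10, 15: tulnukrugubkuzup
surface: tulnukrugubkuzup

cell MOD=mi, KEL=ma, SUR=gu, ASPECT=fe:
underlying: er-nikru-gib-ge-ta
1. f -> v, p -> b, t -> d / V _ V: fires at position(s) 13: ernikrugibgeda
2. b -> p, d -> t, g -> k, v -> f, z -> s / _ #: no change
3. e -> o, i -> u / B C0 _: fires at position(s) 9: ernikrugubgeda
surface: ernikrugubgeda

cell MOD=ak, KEL=ma, SUR=ol, ASPECT=vo:
underlying: rm-nikru-ge-uke-ta
1. f -> v, p -> b, t -> d / V _ V: fires at position(s) 13: rmnikrugeukeda
2. b -> p, d -> t, g -> k, v -> f, z -> s / _ #: no change
3. e -> o, i -> u / B C0 _: fires at position(s) 9, 12: rmnikrugoukoda
surface: rmnikrugoukoda


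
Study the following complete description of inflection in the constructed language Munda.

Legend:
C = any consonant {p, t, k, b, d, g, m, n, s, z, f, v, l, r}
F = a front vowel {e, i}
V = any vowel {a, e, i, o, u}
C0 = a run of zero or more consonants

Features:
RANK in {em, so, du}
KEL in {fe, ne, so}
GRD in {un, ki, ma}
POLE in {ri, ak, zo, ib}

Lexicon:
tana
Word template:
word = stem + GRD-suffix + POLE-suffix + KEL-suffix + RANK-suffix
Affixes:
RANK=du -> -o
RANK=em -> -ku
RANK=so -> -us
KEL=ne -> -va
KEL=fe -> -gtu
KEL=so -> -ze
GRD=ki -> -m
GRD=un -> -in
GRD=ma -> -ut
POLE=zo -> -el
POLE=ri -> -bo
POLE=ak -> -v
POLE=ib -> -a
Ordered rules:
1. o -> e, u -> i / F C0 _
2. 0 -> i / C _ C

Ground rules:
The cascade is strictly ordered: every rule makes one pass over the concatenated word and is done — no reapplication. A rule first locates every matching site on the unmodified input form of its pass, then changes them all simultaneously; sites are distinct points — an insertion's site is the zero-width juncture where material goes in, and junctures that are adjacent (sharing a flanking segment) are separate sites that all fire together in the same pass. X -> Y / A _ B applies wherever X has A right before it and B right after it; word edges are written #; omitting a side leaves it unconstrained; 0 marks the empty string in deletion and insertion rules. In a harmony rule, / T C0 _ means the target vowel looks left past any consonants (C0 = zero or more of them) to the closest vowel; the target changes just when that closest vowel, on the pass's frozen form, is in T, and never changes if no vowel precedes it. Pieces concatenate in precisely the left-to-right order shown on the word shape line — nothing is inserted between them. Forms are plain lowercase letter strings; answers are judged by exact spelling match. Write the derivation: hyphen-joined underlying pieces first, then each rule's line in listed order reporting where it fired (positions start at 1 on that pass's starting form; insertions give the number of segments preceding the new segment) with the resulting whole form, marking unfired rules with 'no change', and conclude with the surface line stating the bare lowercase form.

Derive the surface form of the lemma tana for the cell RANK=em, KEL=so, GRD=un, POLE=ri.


underlying: tana-in-bo-ze-ku
1. o -> e, u -> i / F C0 _: fires at position(s) 8, 12: tanainbezeki
2. 0 -> i / C _ C: inserts after position(s) 6: tanainibezeki
surface: tanainibezeki


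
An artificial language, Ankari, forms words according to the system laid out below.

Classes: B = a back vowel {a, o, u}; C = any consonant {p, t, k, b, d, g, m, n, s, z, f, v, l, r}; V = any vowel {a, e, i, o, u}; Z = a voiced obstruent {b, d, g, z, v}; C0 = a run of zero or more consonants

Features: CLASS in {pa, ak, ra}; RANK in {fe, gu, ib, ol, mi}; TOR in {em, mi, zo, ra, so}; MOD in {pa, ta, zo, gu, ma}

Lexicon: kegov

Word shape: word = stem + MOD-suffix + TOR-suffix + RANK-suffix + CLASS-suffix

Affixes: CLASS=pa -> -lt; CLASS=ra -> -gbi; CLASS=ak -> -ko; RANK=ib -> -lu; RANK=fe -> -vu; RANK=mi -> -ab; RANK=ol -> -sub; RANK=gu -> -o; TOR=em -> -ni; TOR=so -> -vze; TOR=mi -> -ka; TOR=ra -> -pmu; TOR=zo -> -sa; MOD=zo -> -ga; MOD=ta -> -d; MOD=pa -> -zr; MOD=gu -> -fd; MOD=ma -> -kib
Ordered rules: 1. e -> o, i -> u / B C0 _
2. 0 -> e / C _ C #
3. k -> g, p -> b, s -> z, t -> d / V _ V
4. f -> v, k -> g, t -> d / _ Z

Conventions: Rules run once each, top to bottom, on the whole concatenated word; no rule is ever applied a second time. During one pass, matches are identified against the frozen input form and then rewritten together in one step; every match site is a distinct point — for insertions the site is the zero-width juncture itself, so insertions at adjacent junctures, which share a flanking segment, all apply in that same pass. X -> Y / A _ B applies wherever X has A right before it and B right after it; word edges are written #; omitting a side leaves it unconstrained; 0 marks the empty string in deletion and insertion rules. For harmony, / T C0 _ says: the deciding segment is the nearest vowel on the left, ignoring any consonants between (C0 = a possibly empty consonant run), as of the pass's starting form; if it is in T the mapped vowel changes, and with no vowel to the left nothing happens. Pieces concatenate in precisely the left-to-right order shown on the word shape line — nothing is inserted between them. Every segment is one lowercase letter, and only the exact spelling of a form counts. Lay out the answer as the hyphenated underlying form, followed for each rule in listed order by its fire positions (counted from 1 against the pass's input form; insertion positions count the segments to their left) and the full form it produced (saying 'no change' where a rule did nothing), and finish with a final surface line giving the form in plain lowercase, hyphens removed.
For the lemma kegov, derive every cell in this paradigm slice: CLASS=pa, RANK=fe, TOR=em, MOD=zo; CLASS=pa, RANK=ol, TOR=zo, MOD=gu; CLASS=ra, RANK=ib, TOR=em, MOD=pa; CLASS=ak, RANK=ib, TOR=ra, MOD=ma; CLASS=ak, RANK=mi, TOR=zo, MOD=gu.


cell CLASS=pa, RANK=fe, TOR=em, MOD=zo:
underlying: kegov-ga-ni-vu-lt
1. e -> o, i -> u / B C0 _: fires at position(s) 9: kegovganuvult
2. 0 -> e / C _ C #: inserts after position(s) 12: kegovganuvulet
3. k -> g, p -> b, s -> z, t -> d / V _ V: no change
4. f -> v, k -> g, t -> d / _ Z: no change
surface: kegovganuvulet

cell CLASS=pa, RANK=ol, TOR=zo, MOD=gu:
underlying: kegov-fd-sa-sub-lt
1. e -> o, i -> u / B C0 _: no change
2. 0 -> e / C _ C #: inserts after position(s) 13: kegovfdsasublet
3. k -> g, p -> b, s -> z, t -> d / V _ V: fires at position(s) 10: kegovfdsazublet
4. f -> v, k -> g, t -> d / _ Z: fires at position(s) 6: kegovvdsazublet
surface: kegovvdsazublet

cell CLASS=ra, RANK=ib, TOR=em, MOD=pa:
underlying: kegov-zr-ni-lu-gbi
1. e -> o, i -> u / B C0 _: fires at position(s) 9, 14: kegovzrnulugbu
2. 0 -> e / C _ C #: no change
3. k -> g, p -> b, s -> z, t -> d / V _ V: no change
4. f -> v, k -> g, t -> d / _ Z: no change
surface: kegovzrnulugbu

cell CLASS=ak, RANK=ib, TOR=ra, MOD=ma:
underlying: kegov-kib-pmu-lu-ko
1. e -> o, i -> u / B C0 _: fires at position(s) 7: kegovkubpmuluko
2. 0 -> e / C _ C #: no change
3. k -> g, p -> b, s -> z, t -> d / V _ V: fires at position(s) 14: kegovkubpmulugo
4. f -> v, k -> g, t -> d / _ Z: no change
surface: kegovkubpmulugo

cell CLASS=ak, RANK=mi, TOR=zo, MOD=gu:
underlying: kegov-fd-sa-ab-ko
1. e -> o, i -> u / B C0 _: no change
2. 0 -> e / C _ C #: no change
3. k -> g, p -> b, s -> z, t -> d / V _ V: no change
4. f -> v, k -> g, t -> d / _ Z: fires at position(s) 6: kegovvdsaabko
surface: kegovvdsaabko


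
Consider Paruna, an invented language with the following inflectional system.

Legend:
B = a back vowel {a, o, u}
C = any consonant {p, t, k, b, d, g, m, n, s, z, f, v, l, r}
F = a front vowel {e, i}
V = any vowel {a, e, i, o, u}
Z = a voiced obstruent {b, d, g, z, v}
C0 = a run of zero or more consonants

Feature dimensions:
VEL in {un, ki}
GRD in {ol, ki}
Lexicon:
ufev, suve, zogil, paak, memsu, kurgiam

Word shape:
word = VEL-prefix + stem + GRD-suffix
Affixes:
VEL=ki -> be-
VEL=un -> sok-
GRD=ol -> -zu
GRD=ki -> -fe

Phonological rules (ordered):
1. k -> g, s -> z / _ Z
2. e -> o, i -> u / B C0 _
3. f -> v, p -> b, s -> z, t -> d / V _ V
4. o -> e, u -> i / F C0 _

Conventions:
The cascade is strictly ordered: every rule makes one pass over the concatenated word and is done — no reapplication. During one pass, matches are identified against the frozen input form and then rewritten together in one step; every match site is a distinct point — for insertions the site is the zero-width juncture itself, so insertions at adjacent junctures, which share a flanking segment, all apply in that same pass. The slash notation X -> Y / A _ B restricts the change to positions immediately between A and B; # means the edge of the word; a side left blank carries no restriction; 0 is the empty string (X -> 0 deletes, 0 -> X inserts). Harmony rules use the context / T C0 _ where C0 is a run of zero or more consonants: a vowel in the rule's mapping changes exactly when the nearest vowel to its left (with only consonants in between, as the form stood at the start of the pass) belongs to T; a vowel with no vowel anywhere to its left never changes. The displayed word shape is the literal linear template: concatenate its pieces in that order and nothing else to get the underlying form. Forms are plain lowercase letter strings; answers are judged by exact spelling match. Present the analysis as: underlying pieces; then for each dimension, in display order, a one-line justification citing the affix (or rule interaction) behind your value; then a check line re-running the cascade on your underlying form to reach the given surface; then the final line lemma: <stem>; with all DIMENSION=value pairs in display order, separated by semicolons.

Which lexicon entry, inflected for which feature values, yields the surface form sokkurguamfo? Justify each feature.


underlying: sok-kurgiam-fe
VEL=un - signalled by the affix sok-
GRD=ki - signalled by the affix -fe
check: sokkurgiamfe -> sokkurgiamfe -> sokkurguamfo -> sokkurguamfo -> sokkurguamfo
lemma: kurgiam; VEL=un; GRD=ki


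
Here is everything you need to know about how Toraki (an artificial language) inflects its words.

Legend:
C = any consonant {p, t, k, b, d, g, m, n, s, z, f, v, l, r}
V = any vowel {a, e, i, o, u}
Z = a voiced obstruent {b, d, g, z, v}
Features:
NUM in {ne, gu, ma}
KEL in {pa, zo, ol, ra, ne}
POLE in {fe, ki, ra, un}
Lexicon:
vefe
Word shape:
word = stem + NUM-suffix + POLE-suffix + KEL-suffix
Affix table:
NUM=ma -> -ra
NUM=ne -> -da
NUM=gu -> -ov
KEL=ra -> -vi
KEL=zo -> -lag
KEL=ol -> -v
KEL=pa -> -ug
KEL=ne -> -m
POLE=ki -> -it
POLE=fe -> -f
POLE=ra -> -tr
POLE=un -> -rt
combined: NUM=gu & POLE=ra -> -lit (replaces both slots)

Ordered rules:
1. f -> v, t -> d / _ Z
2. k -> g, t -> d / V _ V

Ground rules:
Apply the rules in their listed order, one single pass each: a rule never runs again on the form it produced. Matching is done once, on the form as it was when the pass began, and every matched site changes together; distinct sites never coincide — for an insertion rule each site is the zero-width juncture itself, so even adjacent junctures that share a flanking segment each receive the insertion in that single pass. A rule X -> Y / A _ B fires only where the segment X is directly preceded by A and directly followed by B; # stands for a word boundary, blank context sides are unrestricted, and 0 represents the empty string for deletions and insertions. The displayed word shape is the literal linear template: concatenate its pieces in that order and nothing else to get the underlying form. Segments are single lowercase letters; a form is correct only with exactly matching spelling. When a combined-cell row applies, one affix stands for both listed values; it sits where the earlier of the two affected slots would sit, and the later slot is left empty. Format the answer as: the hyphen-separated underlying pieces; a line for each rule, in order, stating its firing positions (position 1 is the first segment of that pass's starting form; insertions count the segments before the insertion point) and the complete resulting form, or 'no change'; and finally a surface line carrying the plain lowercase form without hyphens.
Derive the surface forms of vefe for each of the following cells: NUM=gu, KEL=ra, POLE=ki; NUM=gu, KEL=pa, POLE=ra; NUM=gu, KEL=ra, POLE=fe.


cell NUM=gu, KEL=ra, POLE=ki:
underlying: vefe-ov-it-vi
1. f -> v, t -> d / _ Z: fires at position(s) 8: vefeovidvi
2. k -> g, t -> d / V _ V: no change
surface: vefeovidvi

cell NUM=gu, KEL=pa, POLE=ra:
underlying: vefe-lit-ug
1. f -> v, t -> d / _ Z: no change
2. k -> g, t -> d / V _ V: fires at position(s) 7: vefelidug
surface: vefelidug

cell NUM=gu, KEL=ra, POLE=fe:
underlying: vefe-ov-f-vi
1. f -> v, t -> d / _ Z: fires at position(s) 7: vefeovvvi
2. k -> g, t -> d / V _ V: no change
surface: vefeovvvi


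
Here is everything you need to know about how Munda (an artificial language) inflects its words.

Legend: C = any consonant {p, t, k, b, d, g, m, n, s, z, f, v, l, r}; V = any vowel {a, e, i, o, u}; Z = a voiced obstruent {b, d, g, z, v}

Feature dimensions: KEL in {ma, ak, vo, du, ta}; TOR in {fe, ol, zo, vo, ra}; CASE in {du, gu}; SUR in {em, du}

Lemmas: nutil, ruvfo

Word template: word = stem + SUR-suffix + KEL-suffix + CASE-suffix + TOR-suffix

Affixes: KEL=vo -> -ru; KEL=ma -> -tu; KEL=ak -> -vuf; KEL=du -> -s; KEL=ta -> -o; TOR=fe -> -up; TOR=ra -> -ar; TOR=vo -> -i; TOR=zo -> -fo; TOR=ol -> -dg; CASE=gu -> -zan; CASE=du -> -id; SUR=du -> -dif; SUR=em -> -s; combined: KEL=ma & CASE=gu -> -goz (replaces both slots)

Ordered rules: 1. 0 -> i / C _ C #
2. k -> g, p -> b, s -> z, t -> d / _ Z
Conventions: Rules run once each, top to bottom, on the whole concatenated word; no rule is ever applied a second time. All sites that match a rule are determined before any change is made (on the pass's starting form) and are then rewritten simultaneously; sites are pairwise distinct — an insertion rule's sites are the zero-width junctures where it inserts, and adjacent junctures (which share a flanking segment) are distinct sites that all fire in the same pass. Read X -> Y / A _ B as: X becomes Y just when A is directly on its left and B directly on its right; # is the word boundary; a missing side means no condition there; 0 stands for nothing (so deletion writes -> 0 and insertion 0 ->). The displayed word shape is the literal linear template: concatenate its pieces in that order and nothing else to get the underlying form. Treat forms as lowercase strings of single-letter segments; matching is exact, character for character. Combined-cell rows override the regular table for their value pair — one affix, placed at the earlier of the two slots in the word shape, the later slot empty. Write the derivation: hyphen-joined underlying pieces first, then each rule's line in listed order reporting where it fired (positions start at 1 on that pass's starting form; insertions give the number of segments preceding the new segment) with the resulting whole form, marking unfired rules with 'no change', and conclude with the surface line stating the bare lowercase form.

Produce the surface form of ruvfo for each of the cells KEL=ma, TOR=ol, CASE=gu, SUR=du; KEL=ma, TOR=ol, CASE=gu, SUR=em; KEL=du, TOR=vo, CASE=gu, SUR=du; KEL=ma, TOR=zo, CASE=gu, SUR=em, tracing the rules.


cell KEL=ma, TOR=ol, CASE=gu, SUR=du:
underlying: ruvfo-dif-goz-dg
1. 0 -> i / C _ C #: inserts after position(s) 12: ruvfodifgozdig
2. k -> g, p -> b, s -> z, t -> d / _ Z: no change
surface: ruvfodifgozdig

cell KEL=ma, TOR=ol, CASE=gu, SUR=em:
underlying: ruvfo-s-goz-dg
1. 0 -> i / C _ C #: inserts after position(s) 10: ruvfosgozdig
2. k -> g, p -> b, s -> z, t -> d / _ Z: fires at position(s) 6: ruvfozgozdig
surface: ruvfozgozdig

cell KEL=du, TOR=vo, CASE=gu, SUR=du:
underlying: ruvfo-dif-s-zan-i
1. 0 -> i / C _ C #: no change
2. k -> g, p -> b, s -> z, t -> d / _ Z: fires at position(s) 9: ruvfodifzzani
surface: ruvfodifzzani

cell KEL=ma, TOR=zo, CASE=gu, SUR=em:
underlying: ruvfo-s-goz-fo
1. 0 -> i / C _ C #: no change
2. k -> g, p -> b, s -> z, t -> d / _ Z: fires at position(s) 6: ruvfozgozfo
surface: ruvfozgozfo


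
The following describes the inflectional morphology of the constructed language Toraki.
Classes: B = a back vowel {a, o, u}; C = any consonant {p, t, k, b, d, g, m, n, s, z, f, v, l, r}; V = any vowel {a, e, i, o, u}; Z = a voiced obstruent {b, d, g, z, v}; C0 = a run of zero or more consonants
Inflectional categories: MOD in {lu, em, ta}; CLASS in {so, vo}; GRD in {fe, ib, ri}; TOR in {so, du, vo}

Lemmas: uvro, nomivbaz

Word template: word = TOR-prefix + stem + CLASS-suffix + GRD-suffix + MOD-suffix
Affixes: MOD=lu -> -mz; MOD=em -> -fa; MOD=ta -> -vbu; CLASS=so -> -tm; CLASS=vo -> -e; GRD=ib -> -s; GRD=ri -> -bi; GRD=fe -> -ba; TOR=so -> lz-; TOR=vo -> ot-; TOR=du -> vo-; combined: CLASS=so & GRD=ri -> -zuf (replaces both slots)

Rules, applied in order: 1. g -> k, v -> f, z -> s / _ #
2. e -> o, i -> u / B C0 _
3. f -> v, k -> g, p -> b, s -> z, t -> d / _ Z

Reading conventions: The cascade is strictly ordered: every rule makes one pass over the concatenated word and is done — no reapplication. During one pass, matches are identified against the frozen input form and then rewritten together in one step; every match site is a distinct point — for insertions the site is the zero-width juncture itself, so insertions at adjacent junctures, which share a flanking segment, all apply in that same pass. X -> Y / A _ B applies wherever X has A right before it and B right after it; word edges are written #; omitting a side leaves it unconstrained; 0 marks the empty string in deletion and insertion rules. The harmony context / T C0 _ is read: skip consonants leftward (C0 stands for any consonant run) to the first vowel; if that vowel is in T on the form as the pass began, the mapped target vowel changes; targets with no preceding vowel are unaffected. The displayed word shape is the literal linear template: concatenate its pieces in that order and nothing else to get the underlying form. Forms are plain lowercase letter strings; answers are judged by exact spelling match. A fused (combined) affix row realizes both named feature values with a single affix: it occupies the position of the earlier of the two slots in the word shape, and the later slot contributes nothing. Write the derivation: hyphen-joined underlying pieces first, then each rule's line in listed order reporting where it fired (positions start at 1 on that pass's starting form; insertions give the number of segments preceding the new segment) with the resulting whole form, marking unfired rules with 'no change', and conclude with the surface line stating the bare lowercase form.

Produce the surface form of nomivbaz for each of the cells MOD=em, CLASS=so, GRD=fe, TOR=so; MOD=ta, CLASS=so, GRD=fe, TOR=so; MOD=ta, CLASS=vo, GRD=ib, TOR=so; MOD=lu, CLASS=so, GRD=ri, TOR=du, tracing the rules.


cell MOD=em, CLASS=so, GRD=fe, TOR=so:
underlying: lz-nomivbaz-tm-ba-fa
1. g -> k, v -> f, z -> s / _ #: no change
2. e -> o, i -> u / B C0 _: fires at position(s) 6: lznomuvbaztmbafa
3. f -> v, k -> g, p -> b, s -> z, t -> d / _ Z: no change
surface: lznomuvbaztmbafa

cell MOD=ta, CLASS=so, GRD=fe, TOR=so:
underlying: lz-nomivbaz-tm-ba-vbu
1. g -> k, v -> f, z -> s / _ #: no change
2. e -> o, i -> u / B C0 _: fires at position(s) 6: lznomuvbaztmbavbu
3. f -> v, k -> g, p -> b, s -> z, t -> d / _ Z: no change
surface: lznomuvbaztmbavbu

cell MOD=ta, CLASS=vo, GRD=ib, TOR=so:
underlying: lz-nomivbaz-e-s-vbu
1. g -> k, v -> f, z -> s / _ #: no change
2. e -> o, i -> u / B C0 _: fires at position(s) 6, 11: lznomuvbazosvbu
3. f -> v, k -> g, p -> b, s -> z, t -> d / _ Z: fires at position(s) 12: lznomuvbazozvbu
surface: lznomuvbazozvbu

cell MOD=lu, CLASS=so, GRD=ri, TOR=du:
underlying: vo-nomivbaz-zuf-mz
1. g -> k, v -> f, z -> s / _ #: fires at position(s) 15: vonomivbazzufms
2. e -> o, i -> u / B C0 _: fires at position(s) 6: vonomuvbazzufms
3. f -> v, k -> g, p -> b, s -> z, t -> d / _ Z: no change
surface: vonomuvbazzufms


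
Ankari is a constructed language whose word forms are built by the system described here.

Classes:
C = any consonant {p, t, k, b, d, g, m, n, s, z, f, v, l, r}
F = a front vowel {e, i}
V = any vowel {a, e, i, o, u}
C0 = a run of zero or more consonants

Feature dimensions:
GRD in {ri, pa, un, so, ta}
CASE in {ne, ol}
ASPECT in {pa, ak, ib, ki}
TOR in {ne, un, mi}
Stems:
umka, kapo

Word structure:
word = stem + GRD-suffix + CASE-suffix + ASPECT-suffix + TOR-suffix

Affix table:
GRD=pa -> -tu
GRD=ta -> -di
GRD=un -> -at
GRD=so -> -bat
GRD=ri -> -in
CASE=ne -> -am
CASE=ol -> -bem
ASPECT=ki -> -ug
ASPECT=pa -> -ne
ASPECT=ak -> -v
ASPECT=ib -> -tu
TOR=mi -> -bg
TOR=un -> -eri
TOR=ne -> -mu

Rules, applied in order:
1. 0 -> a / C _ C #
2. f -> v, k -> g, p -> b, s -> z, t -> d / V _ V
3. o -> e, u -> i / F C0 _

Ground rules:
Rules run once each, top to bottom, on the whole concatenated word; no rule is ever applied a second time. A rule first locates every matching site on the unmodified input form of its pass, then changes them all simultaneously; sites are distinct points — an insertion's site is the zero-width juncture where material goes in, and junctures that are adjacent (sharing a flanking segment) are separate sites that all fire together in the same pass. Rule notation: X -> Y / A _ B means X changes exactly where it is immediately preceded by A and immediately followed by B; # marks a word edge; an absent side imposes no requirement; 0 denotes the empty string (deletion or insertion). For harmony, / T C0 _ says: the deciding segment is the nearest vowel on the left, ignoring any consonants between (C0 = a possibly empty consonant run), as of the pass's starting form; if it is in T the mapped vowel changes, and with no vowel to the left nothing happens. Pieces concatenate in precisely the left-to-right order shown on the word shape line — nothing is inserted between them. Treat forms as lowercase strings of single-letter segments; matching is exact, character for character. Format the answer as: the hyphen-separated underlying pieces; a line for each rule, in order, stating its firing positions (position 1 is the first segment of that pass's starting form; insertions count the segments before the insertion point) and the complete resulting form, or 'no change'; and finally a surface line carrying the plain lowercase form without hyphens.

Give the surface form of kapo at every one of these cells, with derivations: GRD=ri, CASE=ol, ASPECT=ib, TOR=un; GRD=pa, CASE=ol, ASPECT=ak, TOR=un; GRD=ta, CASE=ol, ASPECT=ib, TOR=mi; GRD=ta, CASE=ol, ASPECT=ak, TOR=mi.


cell GRD=ri, CASE=ol, ASPECT=ib, TOR=un:
underlying: kapo-in-bem-tu-eri
1. 0 -> a / C _ C #: no change
2. f -> v, k -> g, p -> b, s -> z, t -> d / V _ V: fires at position(s) 3: kaboinbemtueri
3. o -> e, u -> i / F C0 _: fires at position(s) 11: kaboinbemtieri
surface: kaboinbemtieri

cell GRD=pa, CASE=ol, ASPECT=ak, TOR=un:
underlying: kapo-tu-bem-v-eri
1. 0 -> a / C _ C #: no change
2. f -> v, k -> g, p -> b, s -> z, t -> d / V _ V: fires at position(s) 3, 5: kabodubemveri
3. o -> e, u -> i / F C0 _: no change
surface: kabodubemveri

cell GRD=ta, CASE=ol, ASPECT=ib, TOR=mi:
underlying: kapo-di-bem-tu-bg
1. 0 -> a / C _ C #: inserts after position(s) 12: kapodibemtubag
2. f -> v, k -> g, p -> b, s -> z, t -> d / V _ V: fires at position(s) 3: kabodibemtubag
3. o -> e, u -> i / F C0 _: fires at position(s) 11: kabodibemtibag
surface: kabodibemtibag

cell GRD=ta, CASE=ol, ASPECT=ak, TOR=mi:
underlying: kapo-di-bem-v-bg
1. 0 -> a / C _ C #: inserts after position(s) 11: kapodibemvbag
2. f -> v, k -> g, p -> b, s -> z, t -> d / V _ V: fires at position(s) 3: kabodibemvbag
3. o -> e, u -> i / F C0 _: no change
surface: kabodibemvbag


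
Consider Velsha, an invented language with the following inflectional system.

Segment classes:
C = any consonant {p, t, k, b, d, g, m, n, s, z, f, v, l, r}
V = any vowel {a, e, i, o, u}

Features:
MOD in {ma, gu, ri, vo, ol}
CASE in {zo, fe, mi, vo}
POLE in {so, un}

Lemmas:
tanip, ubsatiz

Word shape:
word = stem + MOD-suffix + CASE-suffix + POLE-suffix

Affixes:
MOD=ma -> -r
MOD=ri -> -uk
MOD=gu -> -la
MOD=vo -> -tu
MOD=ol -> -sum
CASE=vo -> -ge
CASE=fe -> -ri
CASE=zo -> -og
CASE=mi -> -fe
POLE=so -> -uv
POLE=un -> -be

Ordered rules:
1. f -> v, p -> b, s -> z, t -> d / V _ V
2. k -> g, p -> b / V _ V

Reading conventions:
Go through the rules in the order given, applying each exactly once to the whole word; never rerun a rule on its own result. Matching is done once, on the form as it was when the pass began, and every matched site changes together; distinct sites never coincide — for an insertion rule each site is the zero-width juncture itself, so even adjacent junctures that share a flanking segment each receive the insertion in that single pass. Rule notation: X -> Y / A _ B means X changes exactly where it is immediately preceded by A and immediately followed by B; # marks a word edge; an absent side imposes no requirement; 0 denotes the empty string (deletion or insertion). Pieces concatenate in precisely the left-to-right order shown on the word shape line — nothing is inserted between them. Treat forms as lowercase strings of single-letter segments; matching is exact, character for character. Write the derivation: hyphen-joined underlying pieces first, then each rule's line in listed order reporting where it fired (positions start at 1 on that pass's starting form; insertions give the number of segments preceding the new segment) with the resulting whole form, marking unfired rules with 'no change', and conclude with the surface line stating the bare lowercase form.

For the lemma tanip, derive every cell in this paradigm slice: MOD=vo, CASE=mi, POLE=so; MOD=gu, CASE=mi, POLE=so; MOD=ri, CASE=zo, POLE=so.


cell MOD=vo, CASE=mi, POLE=so:
underlying: tanip-tu-fe-uv
1. f -> v, p -> b, s -> z, t -> d / V _ V: fires at position(s) 8: taniptuveuv
2. k -> g, p -> b / V _ V: no change
surface: taniptuveuv

cell MOD=gu, CASE=mi, POLE=so:
underlying: tanip-la-fe-uv
1. f -> v, p -> b, s -> z, t -> d / V _ V: fires at position(s) 8: taniplaveuv
2. k -> g, p -> b / V _ V: no change
surface: taniplaveuv

cell MOD=ri, CASE=zo, POLE=so:
underlying: tanip-uk-og-uv
1. f -> v, p -> b, s -> z, t -> d / V _ V: fires at position(s) 5: tanibukoguv
2. k -> g, p -> b / V _ V: fires at position(s) 7: tanibugoguv
surface: tanibugoguv


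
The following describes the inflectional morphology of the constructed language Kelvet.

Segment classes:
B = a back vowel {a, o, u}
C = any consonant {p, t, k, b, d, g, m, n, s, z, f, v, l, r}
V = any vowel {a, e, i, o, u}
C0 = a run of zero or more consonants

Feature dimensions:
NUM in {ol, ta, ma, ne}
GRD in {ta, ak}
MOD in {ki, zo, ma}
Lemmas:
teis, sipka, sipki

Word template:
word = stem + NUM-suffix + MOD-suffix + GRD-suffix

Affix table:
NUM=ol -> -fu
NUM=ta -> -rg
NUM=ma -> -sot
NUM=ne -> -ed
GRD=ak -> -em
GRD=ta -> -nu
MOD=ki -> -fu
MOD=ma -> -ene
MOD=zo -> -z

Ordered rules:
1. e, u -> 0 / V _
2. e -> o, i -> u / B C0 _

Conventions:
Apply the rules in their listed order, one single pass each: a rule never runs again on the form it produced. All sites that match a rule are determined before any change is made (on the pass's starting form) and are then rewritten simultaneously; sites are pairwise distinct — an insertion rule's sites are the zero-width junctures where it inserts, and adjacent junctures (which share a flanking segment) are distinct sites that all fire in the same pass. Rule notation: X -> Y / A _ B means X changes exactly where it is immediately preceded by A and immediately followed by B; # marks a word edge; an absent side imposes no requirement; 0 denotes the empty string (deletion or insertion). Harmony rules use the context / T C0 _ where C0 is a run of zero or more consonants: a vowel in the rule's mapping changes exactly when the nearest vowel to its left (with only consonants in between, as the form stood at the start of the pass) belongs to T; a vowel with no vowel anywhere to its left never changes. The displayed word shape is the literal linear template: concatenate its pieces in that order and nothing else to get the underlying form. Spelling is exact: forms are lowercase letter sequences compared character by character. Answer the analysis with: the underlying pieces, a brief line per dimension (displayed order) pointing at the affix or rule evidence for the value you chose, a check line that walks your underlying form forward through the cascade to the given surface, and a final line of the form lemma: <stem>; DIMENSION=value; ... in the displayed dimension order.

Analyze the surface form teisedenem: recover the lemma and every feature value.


underlying: teis-ed-ene-em
NUM=ne - signalled by the affix -ed
GRD=ak - signalled by the affix -em
MOD=ma - signalled by the affix -ene
check: teisedeneem -> teisedenem -> teisedenem
lemma: teis; NUM=ne; GRD=ak; MOD=ma
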